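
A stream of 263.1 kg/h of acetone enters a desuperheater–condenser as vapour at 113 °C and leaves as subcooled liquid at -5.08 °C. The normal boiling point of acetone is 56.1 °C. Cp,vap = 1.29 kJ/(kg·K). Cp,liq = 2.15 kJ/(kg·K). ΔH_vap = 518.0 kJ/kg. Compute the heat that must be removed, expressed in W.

vapour 113→56.1 °C: -73.401 kJ/kg
condensation at 56.1 °C: -518 kJ/kg
liquid 56.1→-5.08 °C: -131.54 kJ/kg
Δh = -73.401 + -518 + -131.54 = -722.94 kJ/kg
Q = ṁ·Δh = 263.1 kg/h × -722.94 kJ/kg = -190200 kJ/h
|Q| = 52.835 kW = 52835 W

Q_c = 52800 W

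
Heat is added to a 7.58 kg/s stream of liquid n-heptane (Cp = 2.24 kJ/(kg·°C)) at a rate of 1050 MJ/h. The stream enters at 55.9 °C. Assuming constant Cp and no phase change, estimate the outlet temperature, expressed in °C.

T_out = 73.1 °C

Q = 1050 MJ/h = 291.67 kJ/s
ΔT = Q/(ṁ·Cp) = 291.67/(7.58×2.24) = 17.178 K
T_out = 55.9 + 17.178 = 73.078 °C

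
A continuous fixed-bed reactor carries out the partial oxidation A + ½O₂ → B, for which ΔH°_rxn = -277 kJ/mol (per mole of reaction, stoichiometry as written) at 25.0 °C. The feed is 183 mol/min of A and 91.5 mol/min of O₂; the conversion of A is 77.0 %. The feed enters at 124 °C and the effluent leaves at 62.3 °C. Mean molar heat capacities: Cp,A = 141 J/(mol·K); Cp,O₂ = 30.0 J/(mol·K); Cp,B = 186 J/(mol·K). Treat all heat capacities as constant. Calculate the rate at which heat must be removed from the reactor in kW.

Q_out = 677 kW

Extent of reaction ξ = 0.770 × 183 = 140.91 mol/min
Reaction term: ξ·ΔH°_rxn = 140.91 × -277 = -39032 kJ/min
Sensible, feed 124→25 °C: -2826.3 kJ/min
Outlet flows (mol/min): A 42.09, O₂ 21.045, B 140.91
Sensible, products 25→62.3 °C: 1222.5 kJ/min
Q = ΔH = -40636 kJ/min = -677.26 kW
Heat removed = 677.26 kW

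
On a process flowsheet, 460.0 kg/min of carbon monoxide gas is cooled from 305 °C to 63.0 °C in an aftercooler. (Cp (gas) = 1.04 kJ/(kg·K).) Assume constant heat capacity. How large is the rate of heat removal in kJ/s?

Q_c = 1930 kJ/s

Q = ṁ·Cp·ΔT = 460.0 × 1.04 × (63.0 − 305) = -115770 kJ/min
Converting: 115770 / 60 s = 1929.5 kW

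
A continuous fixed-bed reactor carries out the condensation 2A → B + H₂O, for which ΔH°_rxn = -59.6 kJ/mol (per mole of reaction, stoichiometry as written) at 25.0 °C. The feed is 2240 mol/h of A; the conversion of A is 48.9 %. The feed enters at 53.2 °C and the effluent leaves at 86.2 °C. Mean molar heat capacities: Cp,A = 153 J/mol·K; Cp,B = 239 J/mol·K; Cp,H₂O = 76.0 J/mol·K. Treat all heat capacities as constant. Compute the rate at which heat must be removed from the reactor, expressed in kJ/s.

Q_out = 5.84 kJ/s

Extent of reaction ξ = 0.489 × 2240 / 2 = 547.68 mol/h
Reaction term: ξ·ΔH°_rxn = 547.68 × -59.6 = -32642 kJ/h
Sensible, feed 53.2→25 °C: -9664.7 kJ/h
Outlet flows (mol/h): A 1144.6, B 547.68, H₂O 547.68
Sensible, products 25→86.2 °C: 21276 kJ/h
Q = ΔH = -21030 kJ/h = -5.8418 kW
Heat removed = 5.8418 kJ/s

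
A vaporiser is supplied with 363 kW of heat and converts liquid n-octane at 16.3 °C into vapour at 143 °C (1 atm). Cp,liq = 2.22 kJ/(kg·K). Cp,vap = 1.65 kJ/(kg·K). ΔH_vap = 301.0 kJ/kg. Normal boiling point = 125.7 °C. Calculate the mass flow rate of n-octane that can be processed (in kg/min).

Δh = 2.22×(125.7−16.3) + 301.0 + 1.65×(143−125.7) = 572.41 kJ/kg
Q = 363 kW = 363 kJ/s = 21780 kJ/min
ṁ = Q/Δh = 21780 / 572.41 = 38.049 kg/min

ṁ = 38.0 kg/min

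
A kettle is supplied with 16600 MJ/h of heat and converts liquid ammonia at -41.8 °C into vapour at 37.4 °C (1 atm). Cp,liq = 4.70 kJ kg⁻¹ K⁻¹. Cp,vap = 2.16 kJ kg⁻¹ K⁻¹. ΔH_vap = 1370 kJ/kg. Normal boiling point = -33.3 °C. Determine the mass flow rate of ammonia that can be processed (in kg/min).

ṁ = 177 kg/min

Δh = 4.70×(-33.3−-41.8) + 1370 + 2.16×(37.4−-33.3) = 1562.7 kJ/kg
Q = 16600 MJ/h = 4611.1 kJ/s = 276670 kJ/min
ṁ = Q/Δh = 276670 / 1562.7 = 177.05 kg/min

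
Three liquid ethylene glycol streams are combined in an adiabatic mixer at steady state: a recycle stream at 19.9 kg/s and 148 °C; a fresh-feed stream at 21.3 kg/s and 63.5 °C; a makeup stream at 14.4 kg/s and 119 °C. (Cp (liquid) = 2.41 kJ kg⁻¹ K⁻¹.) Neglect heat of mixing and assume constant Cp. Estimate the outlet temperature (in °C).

No heat crosses the boundary, so H_out = H_in.
Σ ṁᵢCp,ᵢTᵢ = 19.9×2.41×148 + 21.3×2.41×63.5 + 14.4×2.41×119 = 14487
Σ ṁᵢCp,ᵢ = 19.9×2.41 + 21.3×2.41 + 14.4×2.41 = 134
T_out = 14487 / 134 = 108.12 °C

T_out = 108 °C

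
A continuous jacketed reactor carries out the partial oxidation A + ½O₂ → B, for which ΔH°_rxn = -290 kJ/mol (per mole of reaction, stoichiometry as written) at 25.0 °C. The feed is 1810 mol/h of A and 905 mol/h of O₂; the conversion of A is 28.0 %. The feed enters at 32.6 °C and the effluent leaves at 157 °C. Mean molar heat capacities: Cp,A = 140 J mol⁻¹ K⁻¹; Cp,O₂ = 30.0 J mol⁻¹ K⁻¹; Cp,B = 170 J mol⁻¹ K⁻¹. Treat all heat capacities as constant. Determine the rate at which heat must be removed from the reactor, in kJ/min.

Extent of reaction ξ = 0.280 × 1810 = 506.8 mol/h
Reaction term: ξ·ΔH°_rxn = 506.8 × -290 = -146970 kJ/h
Sensible, feed 32.6→25 °C: -2132.2 kJ/h
Outlet flows (mol/h): A 1303.2, O₂ 651.6, B 506.8
Sensible, products 25→157 °C: 38036 kJ/h
Q = ΔH = -111070 kJ/h = -30.852 kW
Heat removed = 1851.1 kJ/min

Q_out = 1850 kJ/min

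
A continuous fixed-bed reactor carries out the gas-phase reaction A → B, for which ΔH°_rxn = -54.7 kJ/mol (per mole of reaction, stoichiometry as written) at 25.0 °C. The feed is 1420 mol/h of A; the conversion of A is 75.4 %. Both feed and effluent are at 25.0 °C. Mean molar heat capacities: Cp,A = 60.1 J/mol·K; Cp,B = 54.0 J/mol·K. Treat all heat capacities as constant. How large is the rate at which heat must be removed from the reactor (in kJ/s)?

Extent of reaction ξ = 0.754 × 1420 = 1070.7 mol/h
Reaction term: ξ·ΔH°_rxn = 1070.7 × -54.7 = -58566 kJ/h
Q = ΔH = -58566 kJ/h = -16.268 kW
Heat removed = 16.268 kJ/s

Q_out = 16.3 kJ/s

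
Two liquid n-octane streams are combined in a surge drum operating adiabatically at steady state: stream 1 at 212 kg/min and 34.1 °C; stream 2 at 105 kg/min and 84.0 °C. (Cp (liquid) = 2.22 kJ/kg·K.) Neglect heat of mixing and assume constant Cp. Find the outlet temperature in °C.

No heat crosses the boundary, so H_out = H_in.
Σ ṁᵢCp,ᵢTᵢ = 212×2.22×34.1 + 105×2.22×84.0 = 35629
Σ ṁᵢCp,ᵢ = 212×2.22 + 105×2.22 = 703.74
T_out = 35629 / 703.74 = 50.628 °C

T_out = 50.6 °C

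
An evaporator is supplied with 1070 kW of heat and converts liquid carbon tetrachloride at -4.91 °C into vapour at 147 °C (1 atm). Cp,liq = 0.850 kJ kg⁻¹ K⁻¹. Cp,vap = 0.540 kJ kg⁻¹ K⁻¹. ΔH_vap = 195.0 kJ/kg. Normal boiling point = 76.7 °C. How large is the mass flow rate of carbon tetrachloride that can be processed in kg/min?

Δh = 0.850×(76.7−-4.91) + 195.0 + 0.540×(147−76.7) = 302.33 kJ/kg
Q = 1070 kW = 1070 kJ/s = 64200 kJ/min
ṁ = Q/Δh = 64200 / 302.33 = 212.35 kg/min

ṁ = 212 kg/min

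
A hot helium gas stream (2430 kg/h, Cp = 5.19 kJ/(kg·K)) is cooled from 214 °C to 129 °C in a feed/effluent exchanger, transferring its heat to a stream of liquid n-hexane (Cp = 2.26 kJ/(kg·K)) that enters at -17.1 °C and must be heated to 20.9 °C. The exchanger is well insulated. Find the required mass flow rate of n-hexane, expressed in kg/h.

ṁ_c = 12500 kg/h

Heat released by hot stream: Q = 2430 × 5.19 × (214 − 129) = 1.072e+06 kJ/h
Energy balance on cold side (adiabatic exchanger): Q = ṁ_c·Cp_c·(T_c,out − T_c,in)
ṁ_c = 1.072e+06 / [2.26 × (20.9 − -17.1)] = 12482 kg/h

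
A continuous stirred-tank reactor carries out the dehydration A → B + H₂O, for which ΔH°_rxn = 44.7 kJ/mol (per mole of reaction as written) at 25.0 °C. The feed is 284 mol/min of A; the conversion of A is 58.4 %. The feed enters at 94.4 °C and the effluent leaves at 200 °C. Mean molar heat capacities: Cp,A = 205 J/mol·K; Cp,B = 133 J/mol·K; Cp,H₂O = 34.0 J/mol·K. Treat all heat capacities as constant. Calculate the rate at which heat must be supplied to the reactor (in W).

Extent of reaction ξ = 0.584 × 284 = 165.86 mol/min
Reaction term: ξ·ΔH°_rxn = 165.86 × 44.7 = 7413.8 kJ/min
Sensible, feed 94.4→25 °C: -4040.5 kJ/min
Outlet flows (mol/min): A 118.14, B 165.86, H₂O 165.86
Sensible, products 25→200 °C: 9085.6 kJ/min
Q = ΔH = 12459 kJ/min = 207.65 kW
Heat supplied = 207650 W

Q_in = 208000 W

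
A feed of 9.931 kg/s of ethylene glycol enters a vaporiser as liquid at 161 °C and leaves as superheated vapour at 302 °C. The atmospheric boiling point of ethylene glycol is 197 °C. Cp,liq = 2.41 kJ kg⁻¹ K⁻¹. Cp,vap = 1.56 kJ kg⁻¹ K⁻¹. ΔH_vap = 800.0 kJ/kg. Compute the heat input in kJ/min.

liquid 161→197 °C: 86.76 kJ/kg
vaporisation at 197 °C: 800 kJ/kg
vapour 197→302 °C: 163.8 kJ/kg
Δh = 86.76 + 800 + 163.8 = 1050.6 kJ/kg
Q = ṁ·Δh = 9.931 kg/s × 1050.6 kJ/kg = 10433 kJ/s
|Q| = 10433 kW = 625990 kJ/min

Q = 626000 kJ/min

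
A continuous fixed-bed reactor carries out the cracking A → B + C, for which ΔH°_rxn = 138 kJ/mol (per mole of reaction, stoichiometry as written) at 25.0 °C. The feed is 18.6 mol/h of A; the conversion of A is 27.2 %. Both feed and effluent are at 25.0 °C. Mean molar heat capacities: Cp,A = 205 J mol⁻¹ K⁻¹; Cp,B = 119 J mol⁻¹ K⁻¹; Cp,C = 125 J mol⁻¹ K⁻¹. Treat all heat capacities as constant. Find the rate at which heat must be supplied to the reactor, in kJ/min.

Extent of reaction ξ = 0.272 × 18.6 = 5.0592 mol/h
Reaction term: ξ·ΔH°_rxn = 5.0592 × 138 = 698.17 kJ/h
Q = ΔH = 698.17 kJ/h = 0.19394 kW
Heat supplied = 11.636 kJ/min

Q_in = 11.6 kJ/min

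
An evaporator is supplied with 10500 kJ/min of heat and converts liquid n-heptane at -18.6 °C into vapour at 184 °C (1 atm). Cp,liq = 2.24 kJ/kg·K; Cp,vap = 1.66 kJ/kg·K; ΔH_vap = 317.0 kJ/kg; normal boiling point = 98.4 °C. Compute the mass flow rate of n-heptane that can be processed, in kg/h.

ṁ = 874 kg/h

Δh = 2.24×(98.4−-18.6) + 317.0 + 1.66×(184−98.4) = 721.18 kJ/kg
Q = 10500 kJ/min = 175 kJ/s = 630000 kJ/h
ṁ = Q/Δh = 630000 / 721.18 = 873.57 kg/h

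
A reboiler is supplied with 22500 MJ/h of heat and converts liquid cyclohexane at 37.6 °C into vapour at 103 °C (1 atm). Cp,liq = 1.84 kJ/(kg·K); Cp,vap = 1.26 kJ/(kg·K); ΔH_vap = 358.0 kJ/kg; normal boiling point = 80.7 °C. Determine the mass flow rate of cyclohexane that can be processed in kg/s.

Δh = 1.84×(80.7−37.6) + 358.0 + 1.26×(103−80.7) = 465.4 kJ/kg
Q = 22500 MJ/h = 6250 kJ/s = 6250 kJ/s
ṁ = Q/Δh = 6250 / 465.4 = 13.429 kg/s

ṁ = 13.4 kg/s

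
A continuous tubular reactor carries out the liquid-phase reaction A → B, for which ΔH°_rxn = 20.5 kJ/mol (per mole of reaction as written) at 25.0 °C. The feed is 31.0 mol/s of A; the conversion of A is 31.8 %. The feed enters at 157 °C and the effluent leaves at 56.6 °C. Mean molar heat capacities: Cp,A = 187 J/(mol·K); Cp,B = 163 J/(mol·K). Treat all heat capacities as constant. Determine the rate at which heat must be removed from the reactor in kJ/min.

Extent of reaction ξ = 0.318 × 31.0 = 9.858 mol/s
Reaction term: ξ·ΔH°_rxn = 9.858 × 20.5 = 202.09 kJ/s
Sensible, feed 157→25 °C: -765.2 kJ/s
Outlet flows (mol/s): A 21.142, B 9.858
Sensible, products 25→56.6 °C: 175.71 kJ/s
Q = ΔH = -387.41 kJ/s = -387.41 kW
Heat removed = 23244 kJ/min

Q_out = 23200 kJ/min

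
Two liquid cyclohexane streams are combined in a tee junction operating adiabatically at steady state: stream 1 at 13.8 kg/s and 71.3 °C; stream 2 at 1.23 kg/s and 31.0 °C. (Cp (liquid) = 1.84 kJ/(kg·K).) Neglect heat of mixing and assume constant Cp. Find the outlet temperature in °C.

Adiabatic, steady state ⇒ Σ ṁᵢCp,ᵢ(T_out − Tᵢ) = 0
T_out = Σ ṁᵢCp,ᵢTᵢ / Σ ṁᵢCp,ᵢ
      = 1880.6 / 27.655 = 68.002 °C

T_out = 68.0 °C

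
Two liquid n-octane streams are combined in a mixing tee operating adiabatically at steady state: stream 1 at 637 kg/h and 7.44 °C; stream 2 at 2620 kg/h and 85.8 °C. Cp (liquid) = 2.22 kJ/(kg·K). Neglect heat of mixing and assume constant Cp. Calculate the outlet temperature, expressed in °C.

Energy balance with Q = 0: Σ ṁᵢCp,ᵢ(T_out − Tᵢ) = 0
T_out = Σ ṁᵢCp,ᵢTᵢ / Σ ṁᵢCp,ᵢ
      = 509570 / 7230.5 = 70.474 °C

T_out = 70.5 °C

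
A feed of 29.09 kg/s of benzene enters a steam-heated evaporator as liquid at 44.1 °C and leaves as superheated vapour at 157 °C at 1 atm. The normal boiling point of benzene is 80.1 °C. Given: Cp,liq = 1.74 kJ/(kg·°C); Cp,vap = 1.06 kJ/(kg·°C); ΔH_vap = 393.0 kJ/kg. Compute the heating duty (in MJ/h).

Q = 56300 MJ/h

liquid 44.1→80.1 °C: 62.64 kJ/kg
vaporisation at 80.1 °C: 393 kJ/kg
vapour 80.1→157 °C: 81.514 kJ/kg
Δh = 62.64 + 393 + 81.514 = 537.15 kJ/kg
Q = ṁ·Δh = 29.09 kg/s × 537.15 kJ/kg = 15626 kJ/s
|Q| = 15626 kW = 56253 MJ/h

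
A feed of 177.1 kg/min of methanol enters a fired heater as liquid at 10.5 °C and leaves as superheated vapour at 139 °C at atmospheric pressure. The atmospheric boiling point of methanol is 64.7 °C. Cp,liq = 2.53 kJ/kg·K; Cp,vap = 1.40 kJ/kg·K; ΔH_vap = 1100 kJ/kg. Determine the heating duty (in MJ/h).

liquid 10.5→64.7 °C: 137.13 kJ/kg
vaporisation at 64.7 °C: 1100 kJ/kg
vapour 64.7→139 °C: 104.02 kJ/kg
Δh = 137.13 + 1100 + 104.02 = 1341.1 kJ/kg
Q = ṁ·Δh = 177.1 kg/min × 1341.1 kJ/kg = 237520 kJ/min
|Q| = 3958.6 kW = 14251 MJ/h

Q = 14300 MJ/h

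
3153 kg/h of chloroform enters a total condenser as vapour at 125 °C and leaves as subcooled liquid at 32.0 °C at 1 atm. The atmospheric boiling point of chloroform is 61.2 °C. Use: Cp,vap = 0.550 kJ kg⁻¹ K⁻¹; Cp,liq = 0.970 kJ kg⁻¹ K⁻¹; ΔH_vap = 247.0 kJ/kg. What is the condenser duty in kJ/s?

Q_c = 272 kJ/s

vapour 125→61.2 °C: -35.09 kJ/kg
condensation at 61.2 °C: -247 kJ/kg
liquid 61.2→32.0 °C: -28.324 kJ/kg
Δh = -35.09 + -247 + -28.324 = -310.41 kJ/kg
Q = ṁ·Δh = 3153 kg/h × -310.41 kJ/kg = -978740 kJ/h
|Q| = 271.87 kW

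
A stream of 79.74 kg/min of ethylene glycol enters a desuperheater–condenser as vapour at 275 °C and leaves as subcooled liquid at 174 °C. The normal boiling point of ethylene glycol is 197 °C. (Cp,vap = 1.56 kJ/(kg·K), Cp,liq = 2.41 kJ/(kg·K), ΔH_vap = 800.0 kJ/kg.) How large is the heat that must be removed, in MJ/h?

vapour 275→197 °C: -121.68 kJ/kg
condensation at 197 °C: -800 kJ/kg
liquid 197→174 °C: -55.43 kJ/kg
Δh = -121.68 + -800 + -55.43 = -977.11 kJ/kg
Q = ṁ·Δh = 79.74 kg/min × -977.11 kJ/kg = -77915 kJ/min
|Q| = 1298.6 kW = 4674.9 MJ/h

Q_c = 4670 MJ/h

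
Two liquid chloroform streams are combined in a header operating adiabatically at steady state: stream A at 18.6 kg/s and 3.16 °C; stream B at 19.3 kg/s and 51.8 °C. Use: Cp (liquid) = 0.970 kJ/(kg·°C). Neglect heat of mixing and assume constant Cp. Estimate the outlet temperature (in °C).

T_out = 27.9 °C

Energy balance with Q = 0: Σ ṁᵢCp,ᵢ(T_out − Tᵢ) = 0
Σ ṁᵢCp,ᵢTᵢ = 18.6×0.970×3.16 + 19.3×0.970×51.8 = 1026.8
Σ ṁᵢCp,ᵢ = 18.6×0.970 + 19.3×0.970 = 36.763
T_out = 1026.8 / 36.763 = 27.929 °C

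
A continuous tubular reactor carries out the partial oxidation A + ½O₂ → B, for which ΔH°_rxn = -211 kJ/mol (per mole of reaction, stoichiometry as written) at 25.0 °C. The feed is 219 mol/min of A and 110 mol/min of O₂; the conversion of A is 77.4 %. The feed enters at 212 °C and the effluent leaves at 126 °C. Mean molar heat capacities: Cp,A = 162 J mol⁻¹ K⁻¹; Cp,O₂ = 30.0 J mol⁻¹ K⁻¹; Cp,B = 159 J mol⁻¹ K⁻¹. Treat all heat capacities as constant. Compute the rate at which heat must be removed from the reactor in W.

Q_out = 657000 W

Extent of reaction ξ = 0.774 × 219 = 169.51 mol/min
Reaction term: ξ·ΔH°_rxn = 169.51 × -211 = -35766 kJ/min
Sensible, feed 212→25 °C: -7251.5 kJ/min
Outlet flows (mol/min): A 49.494, O₂ 25.247, B 169.51
Sensible, products 25→126 °C: 3608.4 kJ/min
Q = ΔH = -39409 kJ/min = -656.81 kW
Heat removed = 656810 W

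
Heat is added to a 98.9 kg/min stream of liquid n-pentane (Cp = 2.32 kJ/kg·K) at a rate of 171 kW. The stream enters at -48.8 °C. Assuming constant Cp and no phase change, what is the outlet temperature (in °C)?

Q = 171 kW = 10260 kJ/min
ΔT = Q/(ṁ·Cp) = 10260/(98.9×2.32) = 44.716 K
T_out = -48.8 + 44.716 = -4.084 °C

T_out = -4.08 °C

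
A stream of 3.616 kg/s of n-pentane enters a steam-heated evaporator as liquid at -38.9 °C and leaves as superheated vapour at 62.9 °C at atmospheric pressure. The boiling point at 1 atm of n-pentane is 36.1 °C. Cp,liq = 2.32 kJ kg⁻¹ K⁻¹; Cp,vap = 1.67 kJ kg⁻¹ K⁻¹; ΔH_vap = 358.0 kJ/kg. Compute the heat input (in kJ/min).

Q = 125000 kJ/min

liquid -38.9→36.1 °C: 174 kJ/kg
vaporisation at 36.1 °C: 358 kJ/kg
vapour 36.1→62.9 °C: 44.756 kJ/kg
Δh = 174 + 358 + 44.756 = 576.76 kJ/kg
Q = ṁ·Δh = 3.616 kg/s × 576.76 kJ/kg = 2085.5 kJ/s
|Q| = 2085.5 kW = 125130 kJ/min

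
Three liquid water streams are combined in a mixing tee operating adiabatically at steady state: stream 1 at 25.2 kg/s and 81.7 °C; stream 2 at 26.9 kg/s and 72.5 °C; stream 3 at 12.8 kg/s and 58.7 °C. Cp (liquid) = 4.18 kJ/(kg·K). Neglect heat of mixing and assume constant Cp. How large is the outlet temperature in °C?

T_out = 73.4 °C

No heat crosses the boundary, so H_out = H_in.
Σ ṁᵢCp,ᵢTᵢ = 25.2×4.18×81.7 + 26.9×4.18×72.5 + 12.8×4.18×58.7 = 19899
Σ ṁᵢCp,ᵢ = 25.2×4.18 + 26.9×4.18 + 12.8×4.18 = 271.28
T_out = 19899 / 271.28 = 73.351 °C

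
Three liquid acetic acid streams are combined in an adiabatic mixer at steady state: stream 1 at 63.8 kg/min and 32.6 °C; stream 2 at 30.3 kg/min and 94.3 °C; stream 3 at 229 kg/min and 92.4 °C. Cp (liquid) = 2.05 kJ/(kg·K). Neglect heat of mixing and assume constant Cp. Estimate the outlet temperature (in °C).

T_out = 80.8 °C

No heat crosses the boundary, so H_out = H_in.
T_out = Σ ṁᵢCp,ᵢTᵢ / Σ ṁᵢCp,ᵢ
      = 53498 / 662.35 = 80.77 °C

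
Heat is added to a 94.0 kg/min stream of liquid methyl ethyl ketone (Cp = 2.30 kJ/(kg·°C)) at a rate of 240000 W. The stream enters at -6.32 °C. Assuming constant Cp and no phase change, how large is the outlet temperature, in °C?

Q = 240000 W = 14400 kJ/min
ΔT = Q/(ṁ·Cp) = 14400/(94.0×2.30) = 66.605 K
T_out = -6.32 + 66.605 = 60.285 °C

T_out = 60.3 °C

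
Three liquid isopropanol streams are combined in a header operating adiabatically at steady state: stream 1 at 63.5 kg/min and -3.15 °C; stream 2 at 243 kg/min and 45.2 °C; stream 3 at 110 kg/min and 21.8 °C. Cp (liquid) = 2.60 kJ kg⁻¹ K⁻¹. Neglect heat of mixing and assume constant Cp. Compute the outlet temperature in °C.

Energy balance with Q = 0: Σ ṁᵢCp,ᵢ(T_out − Tᵢ) = 0
T_out = Σ ṁᵢCp,ᵢTᵢ / Σ ṁᵢCp,ᵢ
      = 34272 / 1082.9 = 31.648 °C

T_out = 31.6 °C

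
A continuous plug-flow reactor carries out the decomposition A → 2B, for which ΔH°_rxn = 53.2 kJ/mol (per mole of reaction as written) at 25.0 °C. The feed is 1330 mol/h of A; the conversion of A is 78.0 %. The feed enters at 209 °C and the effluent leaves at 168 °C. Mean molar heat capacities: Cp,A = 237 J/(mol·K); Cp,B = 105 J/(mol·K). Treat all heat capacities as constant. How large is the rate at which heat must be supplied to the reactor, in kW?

Q_in = 10.6 kW

Extent of reaction ξ = 0.780 × 1330 = 1037.4 mol/h
Reaction term: ξ·ΔH°_rxn = 1037.4 × 53.2 = 55190 kJ/h
Sensible, feed 209→25 °C: -57999 kJ/h
Outlet flows (mol/h): A 292.6, B 2074.8
Sensible, products 25→168 °C: 41070 kJ/h
Q = ΔH = 38261 kJ/h = 10.628 kW
Heat supplied = 10.628 kW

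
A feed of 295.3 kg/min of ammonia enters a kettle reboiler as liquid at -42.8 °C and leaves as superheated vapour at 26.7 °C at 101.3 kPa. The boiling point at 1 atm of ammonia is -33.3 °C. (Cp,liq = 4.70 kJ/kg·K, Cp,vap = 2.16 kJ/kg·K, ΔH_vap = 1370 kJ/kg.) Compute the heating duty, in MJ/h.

liquid -42.8→-33.3 °C: 44.65 kJ/kg
vaporisation at -33.3 °C: 1370 kJ/kg
vapour -33.3→26.7 °C: 129.6 kJ/kg
Δh = 44.65 + 1370 + 129.6 = 1544.2 kJ/kg
Q = ṁ·Δh = 295.3 kg/min × 1544.2 kJ/kg = 456020 kJ/min
|Q| = 7600.3 kW = 27361 MJ/h

Q = 27400 MJ/h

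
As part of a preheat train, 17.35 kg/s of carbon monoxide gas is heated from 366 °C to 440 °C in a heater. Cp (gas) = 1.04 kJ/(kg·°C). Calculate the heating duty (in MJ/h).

Q = 4810 MJ/h

Q = ṁ·Cp·ΔT = 17.35 × 1.04 × (440 − 366) = 1335.3 kJ/s
Heating duty = 4806.9 MJ/h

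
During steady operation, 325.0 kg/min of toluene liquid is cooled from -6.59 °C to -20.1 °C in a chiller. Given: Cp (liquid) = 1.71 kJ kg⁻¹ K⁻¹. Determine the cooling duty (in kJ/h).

Q_c = 450000 kJ/h

Q = ṁ·Cp·ΔT = 325.0 × 1.71 × (-20.1 − -6.59) = -7508.2 kJ/min
Converting: 7508.2 / 60 s = 125.14 kW
Cooling duty = 450490 kJ/h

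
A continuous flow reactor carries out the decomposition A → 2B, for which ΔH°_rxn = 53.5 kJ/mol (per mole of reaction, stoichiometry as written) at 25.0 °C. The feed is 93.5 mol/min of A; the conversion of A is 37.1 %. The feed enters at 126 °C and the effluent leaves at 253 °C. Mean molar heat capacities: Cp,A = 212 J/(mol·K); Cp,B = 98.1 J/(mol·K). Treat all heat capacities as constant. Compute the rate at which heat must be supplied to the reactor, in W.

Extent of reaction ξ = 0.371 × 93.5 = 34.688 mol/min
Reaction term: ξ·ΔH°_rxn = 34.688 × 53.5 = 1855.8 kJ/min
Sensible, feed 126→25 °C: -2002 kJ/min
Outlet flows (mol/min): A 58.812, B 69.377
Sensible, products 25→253 °C: 4394.5 kJ/min
Q = ΔH = 4248.3 kJ/min = 70.804 kW
Heat supplied = 70804 W

Q_in = 70800 W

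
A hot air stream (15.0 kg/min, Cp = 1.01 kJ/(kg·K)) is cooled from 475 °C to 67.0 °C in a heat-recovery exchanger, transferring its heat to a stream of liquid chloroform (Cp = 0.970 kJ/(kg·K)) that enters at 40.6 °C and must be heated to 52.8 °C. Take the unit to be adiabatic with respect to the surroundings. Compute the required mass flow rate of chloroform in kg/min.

Heat released by hot stream: Q = 15.0 × 1.01 × (475 − 67.0) = 6181.2 kJ/min
Energy balance on cold side (adiabatic exchanger): Q = ṁ_c·Cp_c·(T_c,out − T_c,in)
ṁ_c = 6181.2 / [0.970 × (52.8 − 40.6)] = 522.33 kg/min

ṁ_c = 522 kg/min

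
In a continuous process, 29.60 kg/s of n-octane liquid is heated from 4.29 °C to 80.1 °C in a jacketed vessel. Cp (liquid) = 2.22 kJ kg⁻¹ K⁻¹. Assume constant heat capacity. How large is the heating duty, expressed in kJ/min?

Q = 299000 kJ/min

Q = ṁ·Cp·ΔT = 29.60 × 2.22 × (80.1 − 4.29) = 4981.6 kJ/s
Heating duty = 298900 kJ/min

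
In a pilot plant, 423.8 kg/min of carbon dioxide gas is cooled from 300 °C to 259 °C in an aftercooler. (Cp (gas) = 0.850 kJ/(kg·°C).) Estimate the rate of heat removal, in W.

Q_c = 246000 W

Q = ṁ·Cp·ΔT = 423.8 × 0.850 × (259 − 300) = -14769 kJ/min
Converting: 14769 / 60 s = 246.16 kW
Cooling duty = 246160 W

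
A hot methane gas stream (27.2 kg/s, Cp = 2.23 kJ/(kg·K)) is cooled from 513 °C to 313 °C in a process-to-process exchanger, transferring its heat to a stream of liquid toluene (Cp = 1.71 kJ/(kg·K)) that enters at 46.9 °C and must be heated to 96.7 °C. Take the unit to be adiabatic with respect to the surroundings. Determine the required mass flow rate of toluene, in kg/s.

Heat released by hot stream: Q = 27.2 × 2.23 × (513 − 313) = 12131 kJ/s
Energy balance on cold side (adiabatic exchanger): Q = ṁ_c·Cp_c·(T_c,out − T_c,in)
ṁ_c = 12131 / [1.71 × (96.7 − 46.9)] = 142.46 kg/s

ṁ_c = 142 kg/s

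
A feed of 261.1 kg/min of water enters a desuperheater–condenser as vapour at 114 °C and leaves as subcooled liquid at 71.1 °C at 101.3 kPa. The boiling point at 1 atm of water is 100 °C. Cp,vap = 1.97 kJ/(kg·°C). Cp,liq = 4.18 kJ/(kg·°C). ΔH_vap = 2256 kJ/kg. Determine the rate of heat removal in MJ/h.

vapour 114→100 °C: -27.58 kJ/kg
condensation at 100 °C: -2256 kJ/kg
liquid 100→71.1 °C: -120.8 kJ/kg
Δh = -27.58 + -2256 + -120.8 = -2404.4 kJ/kg
Q = ṁ·Δh = 261.1 kg/min × -2404.4 kJ/kg = -627780 kJ/min
|Q| = 10463 kW = 37667 MJ/h

Q_c = 37700 MJ/h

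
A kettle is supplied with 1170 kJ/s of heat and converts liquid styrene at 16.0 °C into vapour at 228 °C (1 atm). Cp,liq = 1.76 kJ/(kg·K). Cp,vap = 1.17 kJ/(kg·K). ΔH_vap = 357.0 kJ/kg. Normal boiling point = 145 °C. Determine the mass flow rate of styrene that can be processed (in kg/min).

Δh = 1.76×(145−16.0) + 357.0 + 1.17×(228−145) = 681.15 kJ/kg
Q = 1170 kJ/s = 1170 kJ/s = 70200 kJ/min
ṁ = Q/Δh = 70200 / 681.15 = 103.06 kg/min

ṁ = 103 kg/min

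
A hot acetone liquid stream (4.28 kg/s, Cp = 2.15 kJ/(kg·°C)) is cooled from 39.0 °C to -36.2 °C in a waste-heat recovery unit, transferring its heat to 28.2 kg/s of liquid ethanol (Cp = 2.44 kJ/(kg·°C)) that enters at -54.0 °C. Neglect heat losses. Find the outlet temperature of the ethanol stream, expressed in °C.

Heat released by hot stream: Q = 4.28 × 2.15 × (39.0 − -36.2) = 691.99 kJ/s
Energy balance on cold side (adiabatic exchanger): Q = ṁ_c·Cp_c·(T_c,out − T_c,in)
T_c,out = -54.0 + 691.99/(28.2 × 2.44) = -43.943 °C

T_c,out = -43.9 °C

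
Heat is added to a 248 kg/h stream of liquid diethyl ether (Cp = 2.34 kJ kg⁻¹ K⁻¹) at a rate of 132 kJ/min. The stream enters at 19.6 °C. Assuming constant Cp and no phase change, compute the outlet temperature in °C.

Q = 132 kJ/min = 7920 kJ/h
ΔT = Q/(ṁ·Cp) = 7920/(248×2.34) = 13.648 K
T_out = 19.6 + 13.648 = 33.248 °C

T_out = 33.2 °C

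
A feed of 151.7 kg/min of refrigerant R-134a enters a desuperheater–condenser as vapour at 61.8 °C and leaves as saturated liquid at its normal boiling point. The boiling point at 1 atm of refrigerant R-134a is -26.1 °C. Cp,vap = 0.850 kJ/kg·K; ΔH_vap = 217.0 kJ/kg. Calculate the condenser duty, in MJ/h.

Q_c = 2660 MJ/h

vapour 61.8→-26.1 °C: -74.715 kJ/kg
condensation at -26.1 °C: -217 kJ/kg
Δh = -74.715 + -217 = -291.72 kJ/kg
Q = ṁ·Δh = 151.7 kg/min × -291.72 kJ/kg = -44253 kJ/min
|Q| = 737.55 kW = 2655.2 MJ/h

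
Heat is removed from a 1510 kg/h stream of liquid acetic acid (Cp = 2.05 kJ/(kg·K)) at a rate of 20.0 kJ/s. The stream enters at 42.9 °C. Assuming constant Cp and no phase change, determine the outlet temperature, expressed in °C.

T_out = 19.6 °C

Q = 20.0 kJ/s = 72000 kJ/h
ΔT = Q/(ṁ·Cp) = 72000/(1510×2.05) = 23.26 K
T_out = 42.9 − 23.26 = 19.64 °C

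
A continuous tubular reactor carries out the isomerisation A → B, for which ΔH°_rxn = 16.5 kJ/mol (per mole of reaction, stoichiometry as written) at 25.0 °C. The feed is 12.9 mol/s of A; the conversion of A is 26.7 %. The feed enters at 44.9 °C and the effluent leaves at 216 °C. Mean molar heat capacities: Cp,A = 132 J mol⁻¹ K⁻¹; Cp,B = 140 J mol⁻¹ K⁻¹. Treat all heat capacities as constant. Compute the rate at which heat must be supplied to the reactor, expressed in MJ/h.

Q_in = 1270 MJ/h

Extent of reaction ξ = 0.267 × 12.9 = 3.4443 mol/s
Reaction term: ξ·ΔH°_rxn = 3.4443 × 16.5 = 56.831 kJ/s
Sensible, feed 44.9→25 °C: -33.886 kJ/s
Outlet flows (mol/s): A 9.4557, B 3.4443
Sensible, products 25→216 °C: 330.5 kJ/s
Q = ΔH = 353.44 kJ/s = 353.44 kW
Heat supplied = 1272.4 MJ/h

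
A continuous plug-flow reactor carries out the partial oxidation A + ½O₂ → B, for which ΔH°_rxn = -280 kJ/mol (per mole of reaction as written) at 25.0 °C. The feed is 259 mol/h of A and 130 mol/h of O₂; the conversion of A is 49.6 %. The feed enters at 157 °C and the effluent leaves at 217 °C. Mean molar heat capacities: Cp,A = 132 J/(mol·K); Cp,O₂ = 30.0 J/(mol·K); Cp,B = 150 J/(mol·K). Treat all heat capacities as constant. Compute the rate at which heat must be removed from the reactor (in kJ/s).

Extent of reaction ξ = 0.496 × 259 = 128.46 mol/h
Reaction term: ξ·ΔH°_rxn = 128.46 × -280 = -35970 kJ/h
Sensible, feed 157→25 °C: -5027.6 kJ/h
Outlet flows (mol/h): A 130.54, O₂ 65.768, B 128.46
Sensible, products 25→217 °C: 7386.9 kJ/h
Q = ΔH = -33611 kJ/h = -9.3363 kW
Heat removed = 9.3363 kJ/s

Q_out = 9.34 kJ/s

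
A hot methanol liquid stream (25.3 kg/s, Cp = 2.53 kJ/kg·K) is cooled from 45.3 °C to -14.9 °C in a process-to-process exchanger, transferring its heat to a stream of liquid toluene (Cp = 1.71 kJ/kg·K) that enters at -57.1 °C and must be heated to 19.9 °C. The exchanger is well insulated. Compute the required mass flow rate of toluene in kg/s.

Heat released by hot stream: Q = 25.3 × 2.53 × (45.3 − -14.9) = 3853.3 kJ/s
Energy balance on cold side (adiabatic exchanger): Q = ṁ_c·Cp_c·(T_c,out − T_c,in)
ṁ_c = 3853.3 / [1.71 × (19.9 − -57.1)] = 29.265 kg/s

ṁ_c = 29.3 kg/s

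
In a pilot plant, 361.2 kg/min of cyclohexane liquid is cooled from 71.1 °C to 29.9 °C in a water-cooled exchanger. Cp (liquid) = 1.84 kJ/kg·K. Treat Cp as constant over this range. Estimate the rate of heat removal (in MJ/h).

Q_c = 1640 MJ/h

Q = ṁ·Cp·ΔT = 361.2 × 1.84 × (29.9 − 71.1) = -27382 kJ/min
Converting: 27382 / 60 s = 456.36 kW
Cooling duty = 1642.9 MJ/h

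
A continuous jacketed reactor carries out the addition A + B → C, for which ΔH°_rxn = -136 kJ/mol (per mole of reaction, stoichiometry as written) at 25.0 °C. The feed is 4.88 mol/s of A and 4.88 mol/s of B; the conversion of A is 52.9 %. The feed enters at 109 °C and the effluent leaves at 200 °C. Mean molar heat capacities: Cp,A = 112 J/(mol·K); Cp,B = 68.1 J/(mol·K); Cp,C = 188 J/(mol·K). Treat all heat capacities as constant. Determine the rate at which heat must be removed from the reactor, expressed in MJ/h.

Q_out = 963 MJ/h

Extent of reaction ξ = 0.529 × 4.88 = 2.5815 mol/s
Reaction term: ξ·ΔH°_rxn = 2.5815 × -136 = -351.09 kJ/s
Sensible, feed 109→25 °C: -73.827 kJ/s
Outlet flows (mol/s): A 2.2985, B 2.2985, C 2.5815
Sensible, products 25→200 °C: 157.37 kJ/s
Q = ΔH = -267.54 kJ/s = -267.54 kW
Heat removed = 963.14 MJ/h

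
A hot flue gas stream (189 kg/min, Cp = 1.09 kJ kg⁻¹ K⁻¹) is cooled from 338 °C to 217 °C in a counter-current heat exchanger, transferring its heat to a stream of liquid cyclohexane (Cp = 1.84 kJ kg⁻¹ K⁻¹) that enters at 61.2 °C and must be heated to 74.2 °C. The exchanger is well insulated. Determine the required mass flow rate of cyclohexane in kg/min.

ṁ_c = 1040 kg/min

Heat released by hot stream: Q = 189 × 1.09 × (338 − 217) = 24927 kJ/min
Energy balance on cold side (adiabatic exchanger): Q = ṁ_c·Cp_c·(T_c,out − T_c,in)
ṁ_c = 24927 / [1.84 × (74.2 − 61.2)] = 1042.1 kg/min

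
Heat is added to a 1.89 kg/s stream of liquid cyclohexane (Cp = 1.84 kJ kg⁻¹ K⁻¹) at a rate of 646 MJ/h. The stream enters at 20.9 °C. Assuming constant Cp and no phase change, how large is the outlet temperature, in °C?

T_out = 72.5 °C

Q = 646 MJ/h = 179.44 kJ/s
ΔT = Q/(ṁ·Cp) = 179.44/(1.89×1.84) = 51.6 K
T_out = 20.9 + 51.6 = 72.5 °C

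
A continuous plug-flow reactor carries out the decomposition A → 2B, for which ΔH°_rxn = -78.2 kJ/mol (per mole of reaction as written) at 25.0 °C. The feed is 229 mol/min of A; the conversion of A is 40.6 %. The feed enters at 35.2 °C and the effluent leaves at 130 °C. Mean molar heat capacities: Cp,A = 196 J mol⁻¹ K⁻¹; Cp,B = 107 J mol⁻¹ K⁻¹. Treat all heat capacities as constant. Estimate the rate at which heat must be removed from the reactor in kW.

Q_out = 47.3 kW

Extent of reaction ξ = 0.406 × 229 = 92.974 mol/min
Reaction term: ξ·ΔH°_rxn = 92.974 × -78.2 = -7270.6 kJ/min
Sensible, feed 35.2→25 °C: -457.82 kJ/min
Outlet flows (mol/min): A 136.03, B 185.95
Sensible, products 25→130 °C: 4888.5 kJ/min
Q = ΔH = -2839.8 kJ/min = -47.331 kW
Heat removed = 47.331 kW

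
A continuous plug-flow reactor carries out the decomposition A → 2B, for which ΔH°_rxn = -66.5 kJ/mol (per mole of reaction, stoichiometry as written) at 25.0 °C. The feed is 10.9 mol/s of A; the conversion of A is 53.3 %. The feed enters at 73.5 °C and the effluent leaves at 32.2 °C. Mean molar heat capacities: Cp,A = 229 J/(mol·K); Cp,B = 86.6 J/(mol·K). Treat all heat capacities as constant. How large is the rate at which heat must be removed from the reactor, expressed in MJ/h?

Q_out = 1770 MJ/h

Extent of reaction ξ = 0.533 × 10.9 = 5.8097 mol/s
Reaction term: ξ·ΔH°_rxn = 5.8097 × -66.5 = -386.35 kJ/s
Sensible, feed 73.5→25 °C: -121.06 kJ/s
Outlet flows (mol/s): A 5.0903, B 11.619
Sensible, products 25→32.2 °C: 15.638 kJ/s
Q = ΔH = -491.77 kJ/s = -491.77 kW
Heat removed = 1770.4 MJ/h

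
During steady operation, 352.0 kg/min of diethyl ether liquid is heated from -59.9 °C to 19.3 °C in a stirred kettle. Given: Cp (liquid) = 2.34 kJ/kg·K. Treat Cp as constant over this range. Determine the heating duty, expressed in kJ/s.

Q = 1090 kJ/s

Q = ṁ·Cp·ΔT = 352.0 × 2.34 × (19.3 − -59.9) = 65235 kJ/min
Converting: 65235 / 60 s = 1087.3 kW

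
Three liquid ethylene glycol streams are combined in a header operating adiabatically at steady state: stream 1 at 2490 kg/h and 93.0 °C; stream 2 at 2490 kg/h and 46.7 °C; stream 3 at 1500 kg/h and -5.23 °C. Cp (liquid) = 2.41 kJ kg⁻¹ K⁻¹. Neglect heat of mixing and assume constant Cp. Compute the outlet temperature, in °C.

T_out = 52.5 °C

Energy balance with Q = 0: Σ ṁᵢCp,ᵢ(T_out − Tᵢ) = 0
Σ ṁᵢCp,ᵢTᵢ = 2490×2.41×93.0 + 2490×2.41×46.7 + 1500×2.41×-5.23 = 819420
Σ ṁᵢCp,ᵢ = 2490×2.41 + 2490×2.41 + 1500×2.41 = 15617
T_out = 819420 / 15617 = 52.47 °C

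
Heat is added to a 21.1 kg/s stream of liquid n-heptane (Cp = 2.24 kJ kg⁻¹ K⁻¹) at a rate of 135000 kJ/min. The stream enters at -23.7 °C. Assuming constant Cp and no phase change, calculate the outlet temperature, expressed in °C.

Q = 135000 kJ/min = 2250 kJ/s
ΔT = Q/(ṁ·Cp) = 2250/(21.1×2.24) = 47.605 K
T_out = -23.7 + 47.605 = 23.905 °C

T_out = 23.9 °C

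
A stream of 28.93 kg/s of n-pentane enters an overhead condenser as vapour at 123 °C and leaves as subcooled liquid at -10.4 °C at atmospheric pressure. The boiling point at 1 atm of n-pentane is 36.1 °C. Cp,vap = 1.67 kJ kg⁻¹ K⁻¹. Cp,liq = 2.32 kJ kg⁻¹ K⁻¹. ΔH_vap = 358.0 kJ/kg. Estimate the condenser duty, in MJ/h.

vapour 123→36.1 °C: -145.12 kJ/kg
condensation at 36.1 °C: -358 kJ/kg
liquid 36.1→-10.4 °C: -107.88 kJ/kg
Δh = -145.12 + -358 + -107.88 = -611 kJ/kg
Q = ṁ·Δh = 28.93 kg/s × -611 kJ/kg = -17676 kJ/s
|Q| = 17676 kW = 63635 MJ/h

Q_c = 63600 MJ/h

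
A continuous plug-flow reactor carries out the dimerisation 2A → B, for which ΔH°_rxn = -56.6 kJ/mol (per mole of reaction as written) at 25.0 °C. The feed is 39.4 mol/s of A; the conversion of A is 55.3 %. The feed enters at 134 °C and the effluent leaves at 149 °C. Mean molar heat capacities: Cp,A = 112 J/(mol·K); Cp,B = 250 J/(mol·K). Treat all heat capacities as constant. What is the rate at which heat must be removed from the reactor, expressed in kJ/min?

Q_out = 30900 kJ/min

Extent of reaction ξ = 0.553 × 39.4 / 2 = 10.894 mol/s
Reaction term: ξ·ΔH°_rxn = 10.894 × -56.6 = -616.61 kJ/s
Sensible, feed 134→25 °C: -481 kJ/s
Outlet flows (mol/s): A 17.612, B 10.894
Sensible, products 25→149 °C: 582.31 kJ/s
Q = ΔH = -515.29 kJ/s = -515.29 kW
Heat removed = 30917 kJ/min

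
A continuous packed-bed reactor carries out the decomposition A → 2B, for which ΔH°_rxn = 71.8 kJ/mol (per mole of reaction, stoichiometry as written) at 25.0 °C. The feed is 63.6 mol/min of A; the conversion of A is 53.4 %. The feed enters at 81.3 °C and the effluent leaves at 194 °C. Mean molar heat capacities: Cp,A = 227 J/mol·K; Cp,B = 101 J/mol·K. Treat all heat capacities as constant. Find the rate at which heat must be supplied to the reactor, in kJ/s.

Q_in = 65.4 kJ/s

Extent of reaction ξ = 0.534 × 63.6 = 33.962 mol/min
Reaction term: ξ·ΔH°_rxn = 33.962 × 71.8 = 2438.5 kJ/min
Sensible, feed 81.3→25 °C: -812.81 kJ/min
Outlet flows (mol/min): A 29.638, B 67.925
Sensible, products 25→194 °C: 2296.4 kJ/min
Q = ΔH = 3922.1 kJ/min = 65.368 kW
Heat supplied = 65.368 kJ/s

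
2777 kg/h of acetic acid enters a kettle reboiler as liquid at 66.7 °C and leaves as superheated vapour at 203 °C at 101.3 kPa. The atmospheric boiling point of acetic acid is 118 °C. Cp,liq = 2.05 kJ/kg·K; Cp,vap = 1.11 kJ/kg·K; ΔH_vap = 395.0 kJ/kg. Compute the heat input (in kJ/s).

Q = 459 kJ/s

liquid 66.7→118 °C: 105.16 kJ/kg
vaporisation at 118 °C: 395 kJ/kg
vapour 118→203 °C: 94.35 kJ/kg
Δh = 105.16 + 395 + 94.35 = 594.51 kJ/kg
Q = ṁ·Δh = 2777 kg/h × 594.51 kJ/kg = 1.651e+06 kJ/h
|Q| = 458.6 kW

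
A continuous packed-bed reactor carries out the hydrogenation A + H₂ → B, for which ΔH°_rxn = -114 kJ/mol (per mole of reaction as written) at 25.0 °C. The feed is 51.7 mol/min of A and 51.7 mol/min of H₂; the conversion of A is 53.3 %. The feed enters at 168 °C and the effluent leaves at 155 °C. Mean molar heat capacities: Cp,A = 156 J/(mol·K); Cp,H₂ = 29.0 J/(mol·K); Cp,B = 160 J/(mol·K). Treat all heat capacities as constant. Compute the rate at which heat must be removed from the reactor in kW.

Extent of reaction ξ = 0.533 × 51.7 = 27.556 mol/min
Reaction term: ξ·ΔH°_rxn = 27.556 × -114 = -3141.4 kJ/min
Sensible, feed 168→25 °C: -1367.7 kJ/min
Outlet flows (mol/min): A 24.144, H₂ 24.144, B 27.556
Sensible, products 25→155 °C: 1153.8 kJ/min
Q = ΔH = -3355.3 kJ/min = -55.922 kW
Heat removed = 55.922 kW

Q_out = 55.9 kW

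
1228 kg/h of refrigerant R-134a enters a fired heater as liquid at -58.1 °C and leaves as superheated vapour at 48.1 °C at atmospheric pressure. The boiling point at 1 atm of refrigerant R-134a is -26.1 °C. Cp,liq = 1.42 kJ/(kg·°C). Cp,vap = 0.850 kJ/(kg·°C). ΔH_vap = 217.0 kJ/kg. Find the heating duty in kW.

Q = 111 kW

liquid -58.1→-26.1 °C: 45.44 kJ/kg
vaporisation at -26.1 °C: 217 kJ/kg
vapour -26.1→48.1 °C: 63.07 kJ/kg
Δh = 45.44 + 217 + 63.07 = 325.51 kJ/kg
Q = ṁ·Δh = 1228 kg/h × 325.51 kJ/kg = 399730 kJ/h
|Q| = 111.04 kW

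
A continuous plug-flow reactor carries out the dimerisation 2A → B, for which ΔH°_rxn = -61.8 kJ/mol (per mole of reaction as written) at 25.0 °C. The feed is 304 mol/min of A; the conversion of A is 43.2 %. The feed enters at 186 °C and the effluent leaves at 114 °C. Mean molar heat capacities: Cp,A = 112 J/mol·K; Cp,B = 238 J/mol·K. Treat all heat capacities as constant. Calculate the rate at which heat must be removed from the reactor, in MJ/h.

Q_out = 386 MJ/h

Extent of reaction ξ = 0.432 × 304 / 2 = 65.664 mol/min
Reaction term: ξ·ΔH°_rxn = 65.664 × -61.8 = -4058 kJ/min
Sensible, feed 186→25 °C: -5481.7 kJ/min
Outlet flows (mol/min): A 172.67, B 65.664
Sensible, products 25→114 °C: 3112.1 kJ/min
Q = ΔH = -6427.7 kJ/min = -107.13 kW
Heat removed = 385.66 MJ/h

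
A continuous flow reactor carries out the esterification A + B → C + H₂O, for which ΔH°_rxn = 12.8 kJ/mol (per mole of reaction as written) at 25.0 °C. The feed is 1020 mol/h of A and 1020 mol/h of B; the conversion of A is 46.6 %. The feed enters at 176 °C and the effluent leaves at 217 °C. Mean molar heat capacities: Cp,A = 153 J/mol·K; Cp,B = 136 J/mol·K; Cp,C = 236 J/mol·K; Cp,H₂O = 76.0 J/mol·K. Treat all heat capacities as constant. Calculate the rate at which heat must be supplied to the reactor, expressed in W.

Q_in = 5630 W

Extent of reaction ξ = 0.466 × 1020 = 475.32 mol/h
Reaction term: ξ·ΔH°_rxn = 475.32 × 12.8 = 6084.1 kJ/h
Sensible, feed 176→25 °C: -44512 kJ/h
Outlet flows (mol/h): A 544.68, B 544.68, C 475.32, H₂O 475.32
Sensible, products 25→217 °C: 58697 kJ/h
Q = ΔH = 20269 kJ/h = 5.6303 kW
Heat supplied = 5630.3 W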